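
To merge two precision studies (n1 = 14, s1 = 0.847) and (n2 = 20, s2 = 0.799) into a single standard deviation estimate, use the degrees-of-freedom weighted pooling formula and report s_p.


s_p = sqrt(((n1-1)*s1^2 + (n2-1)*s2^2) / (n1+n2-2))
numerator = (14-1)*0.847^2 + (20-1)*0.799^2 = 9.326317 + 12.129619 = 21.455936
denominator = 14 + 20 - 2 = 32
s_p^2 = 21.455936 / 32 = 0.670498
s_p = sqrt(0.670498) = 0.8188

0.8188


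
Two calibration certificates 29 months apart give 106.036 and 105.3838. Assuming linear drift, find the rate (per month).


rate = (v2 - v1) / months
= (105.3838 - 106.036) / 29
= -0.6522 / 29
= -0.0225

-0.0225


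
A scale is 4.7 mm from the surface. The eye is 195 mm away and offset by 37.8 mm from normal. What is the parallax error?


error = h * offset / d
= 4.7 * 37.8 / 195
= 0.9111

0.9111


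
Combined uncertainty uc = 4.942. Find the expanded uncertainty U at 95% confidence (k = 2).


U = k * uc
U = 2 * 4.942
U = 9.8840

9.8840


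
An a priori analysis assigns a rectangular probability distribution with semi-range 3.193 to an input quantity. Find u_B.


u_B = half_width / sqrt(3)
u_B = 3.193 / 1.7320508
u_B = 1.8435

1.8435


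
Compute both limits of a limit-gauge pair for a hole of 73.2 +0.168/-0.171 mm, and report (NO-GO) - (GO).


GO = nominal - lower_tol (smallest hole = maximum material condition)
GO = 73.2 - 0.171 = 73.029
NO-GO = nominal + upper_tol (largest hole = least material condition)
NO-GO = 73.2 + 0.168 = 73.368
spread = NO-GO - GO = 73.368 - 73.029 = 0.3390

0.3390


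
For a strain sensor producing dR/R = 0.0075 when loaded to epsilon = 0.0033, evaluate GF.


GF = (dR/R) / epsilon
= 0.0075 / 0.0033
= 2.2727

2.2727


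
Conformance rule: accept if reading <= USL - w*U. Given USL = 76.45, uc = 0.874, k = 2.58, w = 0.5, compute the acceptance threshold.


U = k * uc = 2.58 * 0.874 = 2.25492
guard band g = w * U = 0.5 * 2.25492 = 1.12746
AL = USL - g = 76.45 - 1.12746
AL = 75.3225

75.3225


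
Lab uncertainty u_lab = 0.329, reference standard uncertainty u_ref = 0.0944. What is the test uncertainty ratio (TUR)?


TUR = u_lab / u_ref
= 0.329 / 0.0944
= 3.4852

3.4852


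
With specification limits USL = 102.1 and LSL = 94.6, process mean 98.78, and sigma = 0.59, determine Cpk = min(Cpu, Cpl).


Cpu = (USL - mean) / (3*sigma) = (102.1 - 98.78) / (3*0.59) = 1.8757
Cpl = (mean - LSL) / (3*sigma) = (98.78 - 94.6) / (3*0.59) = 2.3616
Cpk = min(Cpu, Cpl) = 1.8757

1.8757


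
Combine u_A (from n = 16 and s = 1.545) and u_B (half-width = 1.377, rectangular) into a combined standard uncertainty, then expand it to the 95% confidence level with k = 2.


u_A = s / sqrt(n) = 1.545 / sqrt(16) = 0.38625
u_B = half_width / sqrt(3) = 1.377 / sqrt(3) = 0.79501132
uc = sqrt(u_A^2 + u_B^2) = sqrt(0.38625^2 + 0.79501132^2) = 0.88387333
U = k * uc = 2 * 0.88387333
U = 1.7677

1.7677


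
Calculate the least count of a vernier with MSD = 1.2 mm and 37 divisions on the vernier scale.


LC = MSD / n_div
= 1.2 / 37
= 0.0324

0.0324


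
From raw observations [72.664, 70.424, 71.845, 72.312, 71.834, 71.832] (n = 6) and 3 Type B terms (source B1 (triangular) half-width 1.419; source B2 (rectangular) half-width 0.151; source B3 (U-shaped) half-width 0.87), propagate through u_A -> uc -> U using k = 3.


mean = (72.664 + 70.424 + 71.845 + 72.312 + 71.834 + 71.832) / 6 = 71.8185
s = sqrt(sum((x - mean)^2)/(n-1)) = 0.76212433
u_A = s / sqrt(n) = 0.76212433 / sqrt(6) = 0.31113595
u_B1 = 1.419 / sqrt(6) = 0.57930432
u_B2 = 0.151 / sqrt(3) = 0.087179891
u_B3 = 0.87 / sqrt(2) = 0.6151829
uc = sqrt(0.31113595^2 + 0.57930432^2 + 0.087179891^2 + 0.6151829^2) = 0.90468194
U = k * uc = 3 * 0.90468194
U = 2.7140

2.7140


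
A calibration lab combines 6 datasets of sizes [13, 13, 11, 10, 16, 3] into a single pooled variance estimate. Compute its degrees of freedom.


nu = sum_i (n_i - 1)
nu = ((13 - 1) + (13 - 1) + (11 - 1) + (10 - 1) + (16 - 1) + (3 - 1))
nu = 12 + 12 + 10 + 9 + 15 + 2
nu = 60

60


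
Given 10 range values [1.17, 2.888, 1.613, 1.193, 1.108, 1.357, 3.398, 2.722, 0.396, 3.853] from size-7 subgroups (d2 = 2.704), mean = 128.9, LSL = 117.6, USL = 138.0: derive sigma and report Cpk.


R_bar = (1.17 + 2.888 + 1.613 + 1.193 + 1.108 + 1.357 + 3.398 + 2.722 + 0.396 + 3.853) / 10 = 1.9698
sigma = R_bar / d2 = 1.9698 / 2.704 = 0.72847633
Cp = (USL - LSL)/(6*sigma) = (138.0 - 117.6)/(6*0.72847633) = 4.6673
Cpu = (138.0 - 128.9)/(3*0.72847633) = 4.1639
Cpl = (128.9 - 117.6)/(3*0.72847633) = 5.1706
Cpk = min(Cpu, Cpl) = 4.1639

4.1639


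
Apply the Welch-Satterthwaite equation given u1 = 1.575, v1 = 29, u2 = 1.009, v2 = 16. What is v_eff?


uc = sqrt(u1^2 + u2^2) = sqrt(1.575^2 + 1.009^2) = 1.8704828
v_eff = uc^4 / (u1^4/v1 + u2^4/v2)
= 1.8704828^4 / (1.575^4/29 + 1.009^4/16)
= 12.240943 / 0.27697023
v_eff = 44.1959

44.1959


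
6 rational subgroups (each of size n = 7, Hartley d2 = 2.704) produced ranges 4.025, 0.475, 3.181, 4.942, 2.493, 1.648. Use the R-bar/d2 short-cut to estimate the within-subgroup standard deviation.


R_bar = (4.025 + 0.475 + 3.181 + 4.942 + 2.493 + 1.648) / 6
R_bar = 16.764 / 6 = 2.794
sigma_hat = R_bar / d2 = 2.794 / 2.704 = 1.0333

1.0333


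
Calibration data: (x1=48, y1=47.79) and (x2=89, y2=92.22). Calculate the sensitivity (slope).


slope = (y2 - y1) / (x2 - x1)
= (92.22 - 47.79) / (89 - 48)
= 44.4300 / 41
= 1.0837

1.0837


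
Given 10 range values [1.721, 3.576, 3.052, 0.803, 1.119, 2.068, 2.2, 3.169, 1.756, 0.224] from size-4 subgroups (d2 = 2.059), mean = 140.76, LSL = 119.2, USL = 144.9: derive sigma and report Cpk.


R_bar = (1.721 + 3.576 + 3.052 + 0.803 + 1.119 + 2.068 + 2.2 + 3.169 + 1.756 + 0.224) / 10 = 1.9688
sigma = R_bar / d2 = 1.9688 / 2.059 = 0.95619233
Cp = (USL - LSL)/(6*sigma) = (144.9 - 119.2)/(6*0.95619233) = 4.4796
Cpu = (144.9 - 140.76)/(3*0.95619233) = 1.4432
Cpl = (140.76 - 119.2)/(3*0.95619233) = 7.5159
Cpk = min(Cpu, Cpl) = 1.4432

1.4432


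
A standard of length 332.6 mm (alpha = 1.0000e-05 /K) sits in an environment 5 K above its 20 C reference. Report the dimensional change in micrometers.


dL = L * alpha * dT
= 332.6 * 1.0000e-05 * 5
= 0.0166300 mm
dL_um = 0.0166300 * 1000 = 16.6300 um

16.6300


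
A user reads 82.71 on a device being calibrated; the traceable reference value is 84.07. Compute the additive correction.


Correction = standard - reading
= 84.07 - 82.71
= 1.3600

1.3600


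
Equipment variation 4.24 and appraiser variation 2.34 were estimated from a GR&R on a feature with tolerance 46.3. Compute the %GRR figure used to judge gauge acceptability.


GRR = sqrt(EV^2 + AV^2) = sqrt(4.24^2 + 2.34^2) = 4.8428504
%GRR = GRR / tol * 100 = 4.8428504 / 46.3 * 100
%GRR = 10.4597

10.4597


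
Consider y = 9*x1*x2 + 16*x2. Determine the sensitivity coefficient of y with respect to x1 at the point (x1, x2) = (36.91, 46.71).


y = 9*x1*x2 + 16*x2
dy/dx1 = 9*x2
Evaluate at x2 = 46.71: c1 = 9 * 46.71
c1 = 420.3900

420.3900


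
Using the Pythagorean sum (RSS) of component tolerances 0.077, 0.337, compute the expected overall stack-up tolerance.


RSS = sqrt(0.077^2 + 0.337^2)
= sqrt(0.119498)
= 0.3457

0.3457


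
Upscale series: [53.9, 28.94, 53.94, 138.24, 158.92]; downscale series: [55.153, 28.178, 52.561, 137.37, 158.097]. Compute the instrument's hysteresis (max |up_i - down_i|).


|53.9 - 55.153| = 1.2530
|28.94 - 28.178| = 0.7620
|53.94 - 52.561| = 1.3790
|138.24 - 137.37| = 0.8700
|158.92 - 158.097| = 0.8230
hysteresis = max(diffs) = 1.3790

1.3790


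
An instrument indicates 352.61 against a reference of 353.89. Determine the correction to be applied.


Correction = standard - reading
= 353.89 - 352.61
= 1.2800

1.2800


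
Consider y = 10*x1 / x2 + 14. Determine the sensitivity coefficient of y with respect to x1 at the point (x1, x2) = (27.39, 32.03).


y = 10*x1 / x2 + 14
dy/dx1 = 10/x2
Evaluate at x2 = 32.03: c1 = 10 / 32.03
c1 = 0.3122

0.3122


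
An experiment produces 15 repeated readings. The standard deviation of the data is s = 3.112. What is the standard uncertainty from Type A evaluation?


u_A = s / sqrt(n)
u_A = 3.112 / sqrt(15)
u_A = 3.112 / 3.8729833
u_A = 0.8035

0.8035


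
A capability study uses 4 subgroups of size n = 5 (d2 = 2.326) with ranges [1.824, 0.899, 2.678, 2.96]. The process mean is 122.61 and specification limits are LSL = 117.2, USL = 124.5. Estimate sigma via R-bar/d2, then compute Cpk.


R_bar = (1.824 + 0.899 + 2.678 + 2.96) / 4 = 2.09025
sigma = R_bar / d2 = 2.09025 / 2.326 = 0.89864574
Cp = (USL - LSL)/(6*sigma) = (124.5 - 117.2)/(6*0.89864574) = 1.3539
Cpu = (124.5 - 122.61)/(3*0.89864574) = 0.7011
Cpl = (122.61 - 117.2)/(3*0.89864574) = 2.0067
Cpk = min(Cpu, Cpl) = 0.7011

0.7011


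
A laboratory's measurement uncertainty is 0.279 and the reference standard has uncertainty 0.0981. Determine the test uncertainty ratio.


TUR = u_lab / u_ref
= 0.279 / 0.0981
= 2.8440

2.8440


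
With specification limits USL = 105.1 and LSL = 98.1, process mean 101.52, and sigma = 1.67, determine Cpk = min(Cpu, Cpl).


Cpu = (USL - mean) / (3*sigma) = (105.1 - 101.52) / (3*1.67) = 0.7146
Cpl = (mean - LSL) / (3*sigma) = (101.52 - 98.1) / (3*1.67) = 0.6826
Cpk = min(Cpu, Cpl) = 0.6826

0.6826


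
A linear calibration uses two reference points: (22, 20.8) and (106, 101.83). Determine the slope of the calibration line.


slope = (y2 - y1) / (x2 - x1)
= (101.83 - 20.8) / (106 - 22)
= 81.0300 / 84
= 0.9646

0.9646


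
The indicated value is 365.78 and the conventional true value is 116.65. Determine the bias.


Systematic error = measured - true
= 365.78 - 116.65
= 249.1300

249.1300


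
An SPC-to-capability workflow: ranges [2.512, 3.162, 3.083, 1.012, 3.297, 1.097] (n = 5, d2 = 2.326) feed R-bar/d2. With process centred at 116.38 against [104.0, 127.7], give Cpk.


R_bar = (2.512 + 3.162 + 3.083 + 1.012 + 3.297 + 1.097) / 6 = 2.3605
sigma = R_bar / d2 = 2.3605 / 2.326 = 1.0148323
Cp = (USL - LSL)/(6*sigma) = (127.7 - 104.0)/(6*1.0148323) = 3.8923
Cpu = (127.7 - 116.38)/(3*1.0148323) = 3.7182
Cpl = (116.38 - 104.0)/(3*1.0148323) = 4.0664
Cpk = min(Cpu, Cpl) = 3.7182

3.7182


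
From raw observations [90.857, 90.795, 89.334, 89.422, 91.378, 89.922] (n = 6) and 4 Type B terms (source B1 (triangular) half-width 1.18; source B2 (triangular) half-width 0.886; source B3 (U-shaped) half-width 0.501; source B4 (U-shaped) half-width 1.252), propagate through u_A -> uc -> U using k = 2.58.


mean = (90.857 + 90.795 + 89.334 + 89.422 + 91.378 + 89.922) / 6 = 90.28466667
s = sqrt(sum((x - mean)^2)/(n-1)) = 0.84414114
u_A = s / sqrt(n) = 0.84414114 / sqrt(6) = 0.34461918
u_B1 = 1.18 / sqrt(6) = 0.48173298
u_B2 = 0.886 / sqrt(6) = 0.36170799
u_B3 = 0.501 / sqrt(2) = 0.3542605
u_B4 = 1.252 / sqrt(2) = 0.88529769
uc = sqrt(0.34461918^2 + 0.48173298^2 + 0.36170799^2 + 0.3542605^2 + 0.88529769^2) = 1.1793703
U = k * uc = 2.58 * 1.1793703
U = 3.0428

3.0428


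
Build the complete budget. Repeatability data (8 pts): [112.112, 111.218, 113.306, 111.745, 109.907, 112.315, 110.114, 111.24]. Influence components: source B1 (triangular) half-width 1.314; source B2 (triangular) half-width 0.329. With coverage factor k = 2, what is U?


mean = (112.112 + 111.218 + 113.306 + 111.745 + 109.907 + 112.315 + 110.114 + 111.24) / 8 = 111.494625
s = sqrt(sum((x - mean)^2)/(n-1)) = 1.1317476
u_A = s / sqrt(n) = 1.1317476 / sqrt(8) = 0.4001332
u_B1 = 1.314 / sqrt(6) = 0.53643825
u_B2 = 0.329 / sqrt(6) = 0.13431369
uc = sqrt(0.4001332^2 + 0.53643825^2 + 0.13431369^2) = 0.68257801
U = k * uc = 2 * 0.68257801
U = 1.3652

1.3652


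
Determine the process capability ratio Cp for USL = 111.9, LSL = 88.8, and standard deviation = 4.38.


Cp = (USL - LSL) / (6 * sigma)
= (111.9 - 88.8) / (6 * 4.38)
= 23.1000 / 26.2800
= 0.8790

0.8790


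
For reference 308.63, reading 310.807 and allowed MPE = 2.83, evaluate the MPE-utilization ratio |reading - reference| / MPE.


e = indication - reference = 310.807 - 308.63 = 2.1770
|e| = 2.1770
ratio = |e| / MPE = 2.1770 / 2.83
ratio = 0.7693

0.7693


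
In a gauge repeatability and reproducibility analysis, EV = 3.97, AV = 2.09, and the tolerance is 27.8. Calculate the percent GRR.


GRR = sqrt(EV^2 + AV^2) = sqrt(3.97^2 + 2.09^2) = 4.4865354
%GRR = GRR / tol * 100 = 4.4865354 / 27.8 * 100
%GRR = 16.1386

16.1386


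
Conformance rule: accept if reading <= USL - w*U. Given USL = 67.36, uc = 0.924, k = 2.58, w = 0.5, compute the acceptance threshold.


U = k * uc = 2.58 * 0.924 = 2.38392
guard band g = w * U = 0.5 * 2.38392 = 1.19196
AL = USL - g = 67.36 - 1.19196
AL = 66.1680

66.1680


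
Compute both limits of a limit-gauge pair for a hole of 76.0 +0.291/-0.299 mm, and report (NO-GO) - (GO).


GO = nominal - lower_tol (smallest hole = maximum material condition)
GO = 76.0 - 0.299 = 75.701
NO-GO = nominal + upper_tol (largest hole = least material condition)
NO-GO = 76.0 + 0.291 = 76.291
spread = NO-GO - GO = 76.291 - 75.701 = 0.5900

0.5900


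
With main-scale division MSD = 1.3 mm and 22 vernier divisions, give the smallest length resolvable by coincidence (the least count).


LC = MSD / n_div
= 1.3 / 22
= 0.0591

0.0591


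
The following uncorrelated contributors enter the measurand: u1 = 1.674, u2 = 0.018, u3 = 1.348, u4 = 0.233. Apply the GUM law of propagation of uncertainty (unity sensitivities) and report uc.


uc = sqrt(1.674^2 + 0.018^2 + 1.348^2 + 0.233^2)
uc = sqrt(4.673993)
uc = 2.1619

2.1619


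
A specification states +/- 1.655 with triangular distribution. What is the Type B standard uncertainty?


u_B = half_width / sqrt(6)
u_B = 1.655 / 2.4494897
u_B = 0.6757

0.6757


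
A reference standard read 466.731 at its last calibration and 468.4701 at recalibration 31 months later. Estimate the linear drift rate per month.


rate = (v2 - v1) / months
= (468.4701 - 466.731) / 31
= 1.7391 / 31
= 0.0561

0.0561


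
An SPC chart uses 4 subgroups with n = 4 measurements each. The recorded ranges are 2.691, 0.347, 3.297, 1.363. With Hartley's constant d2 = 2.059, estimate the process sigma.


R_bar = (2.691 + 0.347 + 3.297 + 1.363) / 4
R_bar = 7.698 / 4 = 1.9245
sigma_hat = R_bar / d2 = 1.9245 / 2.059 = 0.9347

0.9347


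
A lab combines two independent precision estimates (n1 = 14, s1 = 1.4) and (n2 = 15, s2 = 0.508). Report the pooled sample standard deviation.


s_p = sqrt(((n1-1)*s1^2 + (n2-1)*s2^2) / (n1+n2-2))
numerator = (14-1)*1.4^2 + (15-1)*0.508^2 = 25.48 + 3.612896 = 29.092896
denominator = 14 + 15 - 2 = 27
s_p^2 = 29.092896 / 27 = 1.0775147
s_p = sqrt(1.0775147) = 1.0380

1.0380


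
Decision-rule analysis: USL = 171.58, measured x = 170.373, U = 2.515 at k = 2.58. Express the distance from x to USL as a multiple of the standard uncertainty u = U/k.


u = U / k = 2.515 / 2.58 = 0.9748062
margin = |USL - x| = |171.58 - 170.373| = 1.207
z = margin / u = 1.207 / 0.9748062
z = 1.2382

1.2382


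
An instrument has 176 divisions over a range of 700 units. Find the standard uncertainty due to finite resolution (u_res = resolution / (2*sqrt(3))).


resolution = range / divisions
resolution = 700 / 176 = 3.9772727
u_res = resolution / (2*sqrt(3))
u_res = 3.9772727 / 3.4641016
u_res = 1.1481

1.1481


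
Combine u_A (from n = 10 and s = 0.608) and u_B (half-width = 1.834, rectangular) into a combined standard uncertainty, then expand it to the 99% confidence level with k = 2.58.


u_A = s / sqrt(n) = 0.608 / sqrt(10) = 0.19226648
u_B = half_width / sqrt(3) = 1.834 / sqrt(3) = 1.0588604
uc = sqrt(u_A^2 + u_B^2) = sqrt(0.19226648^2 + 1.0588604^2) = 1.0761746
U = k * uc = 2.58 * 1.0761746
U = 2.7765

2.7765


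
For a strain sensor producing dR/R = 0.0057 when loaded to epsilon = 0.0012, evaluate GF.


GF = (dR/R) / epsilon
= 0.0057 / 0.0012
= 4.7500

4.7500


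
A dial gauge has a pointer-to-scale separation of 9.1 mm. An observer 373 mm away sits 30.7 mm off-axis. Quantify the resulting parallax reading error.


error = h * offset / d
= 9.1 * 30.7 / 373
= 0.7490

0.7490


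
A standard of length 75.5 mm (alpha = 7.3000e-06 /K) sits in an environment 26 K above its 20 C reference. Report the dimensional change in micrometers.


dL = L * alpha * dT
= 75.5 * 7.3000e-06 * 26
= 0.0143299 mm
dL_um = 0.0143299 * 1000 = 14.3299 um

14.3299


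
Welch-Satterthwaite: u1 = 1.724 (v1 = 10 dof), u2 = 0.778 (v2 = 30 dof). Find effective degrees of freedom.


uc = sqrt(u1^2 + u2^2) = sqrt(1.724^2 + 0.778^2) = 1.8914175
v_eff = uc^4 / (u1^4/v1 + u2^4/v2)
= 1.8914175^4 / (1.724^4/10 + 0.778^4/30)
= 12.798221 / 0.89559531
v_eff = 14.2902

14.2902


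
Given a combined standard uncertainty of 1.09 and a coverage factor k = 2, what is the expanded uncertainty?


U = k * uc
U = 2 * 1.09
U = 2.1800

2.1800


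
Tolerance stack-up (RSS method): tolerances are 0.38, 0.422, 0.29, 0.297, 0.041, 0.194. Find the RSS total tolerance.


RSS = sqrt(0.38^2 + 0.422^2 + 0.29^2 + 0.297^2 + 0.041^2 + 0.194^2)
= sqrt(0.53411)
= 0.7308

0.7308


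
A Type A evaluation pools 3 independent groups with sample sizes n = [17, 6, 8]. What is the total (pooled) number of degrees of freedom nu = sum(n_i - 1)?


nu = sum_i (n_i - 1)
nu = ((17 - 1) + (6 - 1) + (8 - 1))
nu = 16 + 5 + 7
nu = 28

28


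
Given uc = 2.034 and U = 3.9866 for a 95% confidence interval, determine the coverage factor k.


k = U / uc
k = 3.9866 / 2.034
k = 1.96

1.96


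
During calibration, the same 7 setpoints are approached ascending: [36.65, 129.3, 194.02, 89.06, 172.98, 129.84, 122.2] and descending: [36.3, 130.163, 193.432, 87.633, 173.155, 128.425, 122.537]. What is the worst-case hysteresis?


|36.65 - 36.3| = 0.3500
|129.3 - 130.163| = 0.8630
|194.02 - 193.432| = 0.5880
|89.06 - 87.633| = 1.4270
|172.98 - 173.155| = 0.1750
|129.84 - 128.425| = 1.4150
|122.2 - 122.537| = 0.3370
hysteresis = max(diffs) = 1.4270

1.4270


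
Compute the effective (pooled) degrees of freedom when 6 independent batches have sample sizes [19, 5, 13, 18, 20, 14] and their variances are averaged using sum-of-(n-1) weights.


nu = sum_i (n_i - 1)
nu = ((19 - 1) + (5 - 1) + (13 - 1) + (18 - 1) + (20 - 1) + (14 - 1))
nu = 18 + 4 + 12 + 17 + 19 + 13
nu = 83

83


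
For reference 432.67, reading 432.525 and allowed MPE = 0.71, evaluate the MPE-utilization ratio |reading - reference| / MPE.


e = indication - reference = 432.525 - 432.67 = -0.1450
|e| = 0.1450
ratio = |e| / MPE = 0.1450 / 0.71
ratio = 0.2042

0.2042


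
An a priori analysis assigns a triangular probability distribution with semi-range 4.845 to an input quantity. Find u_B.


u_B = half_width / sqrt(6)
u_B = 4.845 / 2.4494897
u_B = 1.9780

1.9780


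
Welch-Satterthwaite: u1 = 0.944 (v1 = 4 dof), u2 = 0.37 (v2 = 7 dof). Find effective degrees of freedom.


uc = sqrt(u1^2 + u2^2) = sqrt(0.944^2 + 0.37^2) = 1.0139211
v_eff = uc^4 / (u1^4/v1 + u2^4/v2)
= 1.0139211^4 / (0.944^4/4 + 0.37^4/7)
= 1.056858 / 0.20120822
v_eff = 5.2526

5.2526


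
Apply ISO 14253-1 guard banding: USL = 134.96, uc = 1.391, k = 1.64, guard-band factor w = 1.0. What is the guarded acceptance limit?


U = k * uc = 1.64 * 1.391 = 2.28124
guard band g = w * U = 1.0 * 2.28124 = 2.28124
AL = USL - g = 134.96 - 2.28124
AL = 132.6788

132.6788


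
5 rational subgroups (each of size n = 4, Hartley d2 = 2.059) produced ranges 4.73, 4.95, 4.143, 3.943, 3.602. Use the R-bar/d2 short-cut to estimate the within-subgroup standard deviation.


R_bar = (4.73 + 4.95 + 4.143 + 3.943 + 3.602) / 5
R_bar = 21.368 / 5 = 4.2736
sigma_hat = R_bar / d2 = 4.2736 / 2.059 = 2.0756

2.0756


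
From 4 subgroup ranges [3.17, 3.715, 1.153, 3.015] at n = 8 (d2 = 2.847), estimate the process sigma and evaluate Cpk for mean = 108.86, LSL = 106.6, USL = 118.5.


R_bar = (3.17 + 3.715 + 1.153 + 3.015) / 4 = 2.76325
sigma = R_bar / d2 = 2.76325 / 2.847 = 0.97058307
Cp = (USL - LSL)/(6*sigma) = (118.5 - 106.6)/(6*0.97058307) = 2.0434
Cpu = (118.5 - 108.86)/(3*0.97058307) = 3.3107
Cpl = (108.86 - 106.6)/(3*0.97058307) = 0.7762
Cpk = min(Cpu, Cpl) = 0.7762

0.7762


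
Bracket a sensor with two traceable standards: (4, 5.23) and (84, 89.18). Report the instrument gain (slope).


slope = (y2 - y1) / (x2 - x1)
= (89.18 - 5.23) / (84 - 4)
= 83.9500 / 80
= 1.0494

1.0494


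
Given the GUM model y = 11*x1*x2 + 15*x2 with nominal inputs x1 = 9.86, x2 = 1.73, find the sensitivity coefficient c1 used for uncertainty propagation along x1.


y = 11*x1*x2 + 15*x2
dy/dx1 = 11*x2
Evaluate at x2 = 1.73: c1 = 11 * 1.73
c1 = 19.0300

19.0300


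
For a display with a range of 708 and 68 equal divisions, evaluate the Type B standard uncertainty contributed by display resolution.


resolution = range / divisions
resolution = 708 / 68 = 10.411765
u_res = resolution / (2*sqrt(3))
u_res = 10.411765 / 3.4641016
u_res = 3.0056

3.0056


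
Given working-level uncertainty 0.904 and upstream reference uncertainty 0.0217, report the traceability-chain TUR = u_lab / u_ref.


TUR = u_lab / u_ref
= 0.904 / 0.0217
= 41.6590

41.6590


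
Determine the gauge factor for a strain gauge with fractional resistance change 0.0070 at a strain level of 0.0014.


GF = (dR/R) / epsilon
= 0.0070 / 0.0014
= 5.0000

5.0000


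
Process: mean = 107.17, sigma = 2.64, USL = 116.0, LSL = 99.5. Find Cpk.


Cpu = (USL - mean) / (3*sigma) = (116.0 - 107.17) / (3*2.64) = 1.1149
Cpl = (mean - LSL) / (3*sigma) = (107.17 - 99.5) / (3*2.64) = 0.9684
Cpk = min(Cpu, Cpl) = 0.9684

0.9684


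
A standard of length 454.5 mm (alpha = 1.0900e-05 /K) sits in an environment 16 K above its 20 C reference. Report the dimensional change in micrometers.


dL = L * alpha * dT
= 454.5 * 1.0900e-05 * 16
= 0.0792648 mm
dL_um = 0.0792648 * 1000 = 79.2648 um

79.2648


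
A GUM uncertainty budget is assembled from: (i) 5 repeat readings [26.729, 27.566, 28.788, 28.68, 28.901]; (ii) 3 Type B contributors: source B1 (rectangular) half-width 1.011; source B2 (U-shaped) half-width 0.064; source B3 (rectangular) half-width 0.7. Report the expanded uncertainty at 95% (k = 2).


mean = (26.729 + 27.566 + 28.788 + 28.68 + 28.901) / 5 = 28.1328
s = sqrt(sum((x - mean)^2)/(n-1)) = 0.95010036
u_A = s / sqrt(n) = 0.95010036 / sqrt(5) = 0.4248978
u_B1 = 1.011 / sqrt(3) = 0.58370112
u_B2 = 0.064 / sqrt(2) = 0.045254834
u_B3 = 0.7 / sqrt(3) = 0.40414519
uc = sqrt(0.4248978^2 + 0.58370112^2 + 0.045254834^2 + 0.40414519^2) = 0.82862927
U = k * uc = 2 * 0.82862927
U = 1.6573

1.6573


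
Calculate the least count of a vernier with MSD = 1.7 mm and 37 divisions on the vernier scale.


LC = MSD / n_div
= 1.7 / 37
= 0.0459

0.0459


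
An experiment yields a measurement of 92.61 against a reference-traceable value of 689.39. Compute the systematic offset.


Systematic error = measured - true
= 92.61 - 689.39
= -596.7800

-596.7800


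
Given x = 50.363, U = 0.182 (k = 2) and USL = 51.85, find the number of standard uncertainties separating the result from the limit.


u = U / k = 0.182 / 2 = 0.091
margin = |USL - x| = |51.85 - 50.363| = 1.487
z = margin / u = 1.487 / 0.091
z = 16.3407

16.3407


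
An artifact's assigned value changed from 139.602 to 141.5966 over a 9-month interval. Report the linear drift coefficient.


rate = (v2 - v1) / months
= (141.5966 - 139.602) / 9
= 1.9946 / 9
= 0.2216

0.2216


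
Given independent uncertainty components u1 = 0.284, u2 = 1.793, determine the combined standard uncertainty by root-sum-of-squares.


uc = sqrt(0.284^2 + 1.793^2)
uc = sqrt(3.295505)
uc = 1.8154

1.8154


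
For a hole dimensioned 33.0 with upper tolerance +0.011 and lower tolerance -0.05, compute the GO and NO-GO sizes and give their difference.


GO = nominal - lower_tol (smallest hole = maximum material condition)
GO = 33.0 - 0.05 = 32.95
NO-GO = nominal + upper_tol (largest hole = least material condition)
NO-GO = 33.0 + 0.011 = 33.011
spread = NO-GO - GO = 33.011 - 32.95 = 0.0610

0.0610


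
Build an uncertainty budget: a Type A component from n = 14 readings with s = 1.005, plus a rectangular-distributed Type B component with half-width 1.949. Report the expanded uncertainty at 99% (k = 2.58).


u_A = s / sqrt(n) = 1.005 / sqrt(14) = 0.26859755
u_B = half_width / sqrt(3) = 1.949 / sqrt(3) = 1.1252557
uc = sqrt(u_A^2 + u_B^2) = sqrt(0.26859755^2 + 1.1252557^2) = 1.1568686
U = k * uc = 2.58 * 1.1568686
U = 2.9847

2.9847


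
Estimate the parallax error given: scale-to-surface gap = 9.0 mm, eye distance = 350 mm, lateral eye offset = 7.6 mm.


error = h * offset / d
= 9.0 * 7.6 / 350
= 0.1954

0.1954


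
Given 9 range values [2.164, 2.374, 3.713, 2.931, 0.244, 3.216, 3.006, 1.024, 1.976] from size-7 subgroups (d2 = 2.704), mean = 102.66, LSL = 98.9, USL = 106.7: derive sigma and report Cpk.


R_bar = (2.164 + 2.374 + 3.713 + 2.931 + 0.244 + 3.216 + 3.006 + 1.024 + 1.976) / 9 = 2.2942222
sigma = R_bar / d2 = 2.2942222 / 2.704 = 0.84845496
Cp = (USL - LSL)/(6*sigma) = (106.7 - 98.9)/(6*0.84845496) = 1.5322
Cpu = (106.7 - 102.66)/(3*0.84845496) = 1.5872
Cpl = (102.66 - 98.9)/(3*0.84845496) = 1.4772
Cpk = min(Cpu, Cpl) = 1.4772

1.4772


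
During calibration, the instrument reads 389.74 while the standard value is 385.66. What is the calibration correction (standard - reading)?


Correction = standard - reading
= 385.66 - 389.74
= -4.0800

-4.0800


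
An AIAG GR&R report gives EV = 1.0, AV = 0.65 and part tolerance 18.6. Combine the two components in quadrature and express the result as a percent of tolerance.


GRR = sqrt(EV^2 + AV^2) = sqrt(1.0^2 + 0.65^2) = 1.192686
%GRR = GRR / tol * 100 = 1.192686 / 18.6 * 100
%GRR = 6.4123

6.4123


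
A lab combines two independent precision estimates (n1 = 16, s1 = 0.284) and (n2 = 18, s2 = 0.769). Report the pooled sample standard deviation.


s_p = sqrt(((n1-1)*s1^2 + (n2-1)*s2^2) / (n1+n2-2))
numerator = (16-1)*0.284^2 + (18-1)*0.769^2 = 1.20984 + 10.053137 = 11.262977
denominator = 16 + 18 - 2 = 32
s_p^2 = 11.262977 / 32 = 0.35196803
s_p = sqrt(0.35196803) = 0.5933

0.5933


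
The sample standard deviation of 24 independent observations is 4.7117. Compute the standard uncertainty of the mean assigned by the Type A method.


u_A = s / sqrt(n)
u_A = 4.7117 / sqrt(24)
u_A = 4.7117 / 4.8989795
u_A = 0.9618

0.9618


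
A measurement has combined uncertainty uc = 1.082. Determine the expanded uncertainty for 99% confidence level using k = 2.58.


U = k * uc
U = 2.58 * 1.082
U = 2.7916

2.7916


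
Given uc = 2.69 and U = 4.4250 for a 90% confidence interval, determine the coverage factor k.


k = U / uc
k = 4.4250 / 2.69
k = 1.645

1.645


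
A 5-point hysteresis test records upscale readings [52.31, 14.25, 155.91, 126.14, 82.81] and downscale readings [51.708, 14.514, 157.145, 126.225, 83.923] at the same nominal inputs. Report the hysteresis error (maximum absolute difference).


|52.31 - 51.708| = 0.6020
|14.25 - 14.514| = 0.2640
|155.91 - 157.145| = 1.2350
|126.14 - 126.225| = 0.0850
|82.81 - 83.923| = 1.1130
hysteresis = max(diffs) = 1.2350

1.2350


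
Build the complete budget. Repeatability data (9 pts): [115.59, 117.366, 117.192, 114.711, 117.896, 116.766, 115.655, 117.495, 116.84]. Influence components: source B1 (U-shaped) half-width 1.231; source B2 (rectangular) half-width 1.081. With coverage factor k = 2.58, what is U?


mean = (115.59 + 117.366 + 117.192 + 114.711 + 117.896 + 116.766 + 115.655 + 117.495 + 116.84) / 9 = 116.6123333
s = sqrt(sum((x - mean)^2)/(n-1)) = 1.0596635
u_A = s / sqrt(n) = 1.0596635 / sqrt(9) = 0.35322117
u_B1 = 1.231 / sqrt(2) = 0.87044845
u_B2 = 1.081 / sqrt(3) = 0.62411564
uc = sqrt(0.35322117^2 + 0.87044845^2 + 0.62411564^2) = 1.1278147
U = k * uc = 2.58 * 1.1278147
U = 2.9098

2.9098


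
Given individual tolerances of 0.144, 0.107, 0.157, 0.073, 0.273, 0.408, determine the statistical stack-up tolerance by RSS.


RSS = sqrt(0.144^2 + 0.107^2 + 0.157^2 + 0.073^2 + 0.273^2 + 0.408^2)
= sqrt(0.303156)
= 0.5506

0.5506


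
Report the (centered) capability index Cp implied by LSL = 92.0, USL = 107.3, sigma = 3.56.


Cp = (USL - LSL) / (6 * sigma)
= (107.3 - 92.0) / (6 * 3.56)
= 15.3000 / 21.3600
= 0.7163

0.7163


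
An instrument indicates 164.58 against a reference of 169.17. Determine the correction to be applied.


Correction = standard - reading
= 169.17 - 164.58
= 4.5900

4.5900


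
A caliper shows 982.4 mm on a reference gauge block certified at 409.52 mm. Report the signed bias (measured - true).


Systematic error = measured - true
= 982.4 - 409.52
= 572.8800

572.8800


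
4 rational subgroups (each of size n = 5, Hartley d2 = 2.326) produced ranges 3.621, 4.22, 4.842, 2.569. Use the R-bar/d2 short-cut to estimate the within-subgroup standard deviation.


R_bar = (3.621 + 4.22 + 4.842 + 2.569) / 4
R_bar = 15.252 / 4 = 3.813
sigma_hat = R_bar / d2 = 3.813 / 2.326 = 1.6393

1.6393


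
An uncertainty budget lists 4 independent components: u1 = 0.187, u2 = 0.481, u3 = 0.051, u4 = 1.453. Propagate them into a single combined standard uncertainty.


uc = sqrt(0.187^2 + 0.481^2 + 0.051^2 + 1.453^2)
uc = sqrt(2.38014)
uc = 1.5428

1.5428


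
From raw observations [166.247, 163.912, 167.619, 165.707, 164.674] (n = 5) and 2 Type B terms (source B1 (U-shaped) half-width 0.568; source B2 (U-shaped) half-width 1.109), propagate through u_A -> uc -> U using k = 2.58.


mean = (166.247 + 163.912 + 167.619 + 165.707 + 164.674) / 5 = 165.6318
s = sqrt(sum((x - mean)^2)/(n-1)) = 1.4324963
u_A = s / sqrt(n) = 1.4324963 / sqrt(5) = 0.64063182
u_B1 = 0.568 / sqrt(2) = 0.40163665
u_B2 = 1.109 / sqrt(2) = 0.78418142
uc = sqrt(0.64063182^2 + 0.40163665^2 + 0.78418142^2) = 1.08934
U = k * uc = 2.58 * 1.08934
U = 2.8105

2.8105


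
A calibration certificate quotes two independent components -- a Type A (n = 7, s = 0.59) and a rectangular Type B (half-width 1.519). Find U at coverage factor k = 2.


u_A = s / sqrt(n) = 0.59 / sqrt(7) = 0.22299904
u_B = half_width / sqrt(3) = 1.519 / sqrt(3) = 0.87699506
uc = sqrt(u_A^2 + u_B^2) = sqrt(0.22299904^2 + 0.87699506^2) = 0.90490271
U = k * uc = 2 * 0.90490271
U = 1.8098

1.8098


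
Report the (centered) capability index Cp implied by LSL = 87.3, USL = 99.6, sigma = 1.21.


Cp = (USL - LSL) / (6 * sigma)
= (99.6 - 87.3) / (6 * 1.21)
= 12.3000 / 7.2600
= 1.6942

1.6942


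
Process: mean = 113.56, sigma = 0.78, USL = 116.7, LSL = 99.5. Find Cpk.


Cpu = (USL - mean) / (3*sigma) = (116.7 - 113.56) / (3*0.78) = 1.3419
Cpl = (mean - LSL) / (3*sigma) = (113.56 - 99.5) / (3*0.78) = 6.0085
Cpk = min(Cpu, Cpl) = 1.3419

1.3419


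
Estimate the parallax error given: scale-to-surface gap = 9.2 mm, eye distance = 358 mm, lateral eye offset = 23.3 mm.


error = h * offset / d
= 9.2 * 23.3 / 358
= 0.5988

0.5988


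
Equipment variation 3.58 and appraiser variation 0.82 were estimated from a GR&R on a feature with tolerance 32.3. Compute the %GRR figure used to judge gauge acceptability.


GRR = sqrt(EV^2 + AV^2) = sqrt(3.58^2 + 0.82^2) = 3.6727102
%GRR = GRR / tol * 100 = 3.6727102 / 32.3 * 100
%GRR = 11.3706

11.3706


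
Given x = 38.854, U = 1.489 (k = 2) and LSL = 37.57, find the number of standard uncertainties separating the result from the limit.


u = U / k = 1.489 / 2 = 0.7445
margin = |LSL - x| = |37.57 - 38.854| = 1.284
z = margin / u = 1.284 / 0.7445
z = 1.7246

1.7246


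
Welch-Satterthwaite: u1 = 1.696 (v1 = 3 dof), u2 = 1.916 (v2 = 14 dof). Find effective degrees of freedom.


uc = sqrt(u1^2 + u2^2) = sqrt(1.696^2 + 1.916^2) = 2.5588028
v_eff = uc^4 / (u1^4/v1 + u2^4/v2)
= 2.5588028^4 / (1.696^4/3 + 1.916^4/14)
= 42.869387 / 3.720541
v_eff = 11.5224

11.5224


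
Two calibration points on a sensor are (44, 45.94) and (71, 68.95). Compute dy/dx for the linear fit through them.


slope = (y2 - y1) / (x2 - x1)
= (68.95 - 45.94) / (71 - 44)
= 23.0100 / 27
= 0.8522

0.8522


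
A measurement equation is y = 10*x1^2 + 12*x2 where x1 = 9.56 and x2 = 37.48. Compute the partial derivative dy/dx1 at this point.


y = 10*x1^2 + 12*x2
dy/dx1 = 2*10*x1
Evaluate at x1 = 9.56: c1 = 20 * 9.56
c1 = 191.2000

191.2000


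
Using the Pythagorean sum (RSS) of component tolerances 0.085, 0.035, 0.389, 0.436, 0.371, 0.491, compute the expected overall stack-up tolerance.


RSS = sqrt(0.085^2 + 0.035^2 + 0.389^2 + 0.436^2 + 0.371^2 + 0.491^2)
= sqrt(0.728589)
= 0.8536

0.8536


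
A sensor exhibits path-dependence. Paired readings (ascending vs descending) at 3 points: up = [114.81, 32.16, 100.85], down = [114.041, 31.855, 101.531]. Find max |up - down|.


|114.81 - 114.041| = 0.7690
|32.16 - 31.855| = 0.3050
|100.85 - 101.531| = 0.6810
hysteresis = max(diffs) = 0.7690

0.7690


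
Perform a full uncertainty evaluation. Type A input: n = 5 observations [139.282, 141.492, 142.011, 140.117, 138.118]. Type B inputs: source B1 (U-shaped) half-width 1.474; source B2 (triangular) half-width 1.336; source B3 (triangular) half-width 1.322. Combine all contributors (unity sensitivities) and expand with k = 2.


mean = (139.282 + 141.492 + 142.011 + 140.117 + 138.118) / 5 = 140.204
s = sqrt(sum((x - mean)^2)/(n-1)) = 1.5916377
u_A = s / sqrt(n) = 1.5916377 / sqrt(5) = 0.71180202
u_B1 = 1.474 / sqrt(2) = 1.0422754
u_B2 = 1.336 / sqrt(6) = 0.54541972
u_B3 = 1.322 / sqrt(6) = 0.53970424
uc = sqrt(0.71180202^2 + 1.0422754^2 + 0.54541972^2 + 0.53970424^2) = 1.4770794
U = k * uc = 2 * 1.4770794
U = 2.9542

2.9542


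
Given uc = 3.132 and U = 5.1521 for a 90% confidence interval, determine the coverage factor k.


k = U / uc
k = 5.1521 / 3.132
k = 1.645

1.645


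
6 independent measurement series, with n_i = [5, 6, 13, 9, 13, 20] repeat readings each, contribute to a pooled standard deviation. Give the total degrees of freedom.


nu = sum_i (n_i - 1)
nu = ((5 - 1) + (6 - 1) + (13 - 1) + (9 - 1) + (13 - 1) + (20 - 1))
nu = 4 + 5 + 12 + 8 + 12 + 19
nu = 60

60


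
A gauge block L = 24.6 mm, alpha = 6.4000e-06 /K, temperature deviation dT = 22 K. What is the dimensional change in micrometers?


dL = L * alpha * dT
= 24.6 * 6.4000e-06 * 22
= 0.0034637 mm
dL_um = 0.0034637 * 1000 = 3.4637 um

3.4637


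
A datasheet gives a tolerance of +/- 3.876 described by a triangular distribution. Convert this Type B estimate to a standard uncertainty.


u_B = half_width / sqrt(6)
u_B = 3.876 / 2.4494897
u_B = 1.5824

1.5824


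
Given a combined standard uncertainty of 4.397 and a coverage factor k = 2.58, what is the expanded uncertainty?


U = k * uc
U = 2.58 * 4.397
U = 11.3443

11.3443


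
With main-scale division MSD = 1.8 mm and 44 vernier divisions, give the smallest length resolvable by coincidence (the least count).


LC = MSD / n_div
= 1.8 / 44
= 0.0409

0.0409


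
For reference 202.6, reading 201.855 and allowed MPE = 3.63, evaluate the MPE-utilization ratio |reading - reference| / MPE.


e = indication - reference = 201.855 - 202.6 = -0.7450
|e| = 0.7450
ratio = |e| / MPE = 0.7450 / 3.63
ratio = 0.2052

0.2052


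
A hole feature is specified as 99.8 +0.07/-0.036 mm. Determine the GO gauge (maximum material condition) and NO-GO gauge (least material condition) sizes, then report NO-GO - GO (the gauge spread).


GO = nominal - lower_tol (smallest hole = maximum material condition)
GO = 99.8 - 0.036 = 99.764
NO-GO = nominal + upper_tol (largest hole = least material condition)
NO-GO = 99.8 + 0.07 = 99.87
spread = NO-GO - GO = 99.87 - 99.764 = 0.1060

0.1060


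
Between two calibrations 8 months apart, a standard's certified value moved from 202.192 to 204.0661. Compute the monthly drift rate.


rate = (v2 - v1) / months
= (204.0661 - 202.192) / 8
= 1.8741 / 8
= 0.2343

0.2343


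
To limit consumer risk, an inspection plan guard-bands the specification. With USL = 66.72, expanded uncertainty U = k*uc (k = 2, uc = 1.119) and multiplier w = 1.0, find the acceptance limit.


U = k * uc = 2 * 1.119 = 2.238
guard band g = w * U = 1.0 * 2.238 = 2.238
AL = USL - g = 66.72 - 2.238
AL = 64.4820

64.4820


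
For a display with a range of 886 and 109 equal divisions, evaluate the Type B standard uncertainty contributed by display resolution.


resolution = range / divisions
resolution = 886 / 109 = 8.1284404
u_res = resolution / (2*sqrt(3))
u_res = 8.1284404 / 3.4641016
u_res = 2.3465

2.3465


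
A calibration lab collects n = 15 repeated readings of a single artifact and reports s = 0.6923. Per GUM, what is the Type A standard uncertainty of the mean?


u_A = s / sqrt(n)
u_A = 0.6923 / sqrt(15)
u_A = 0.6923 / 3.8729833
u_A = 0.1788

0.1788


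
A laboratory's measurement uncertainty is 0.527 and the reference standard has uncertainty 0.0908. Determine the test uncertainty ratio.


TUR = u_lab / u_ref
= 0.527 / 0.0908
= 5.8040

5.8040


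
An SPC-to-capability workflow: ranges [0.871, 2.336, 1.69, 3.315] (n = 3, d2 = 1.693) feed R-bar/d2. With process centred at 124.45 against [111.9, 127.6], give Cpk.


R_bar = (0.871 + 2.336 + 1.69 + 3.315) / 4 = 2.053
sigma = R_bar / d2 = 2.053 / 1.693 = 1.2126403
Cp = (USL - LSL)/(6*sigma) = (127.6 - 111.9)/(6*1.2126403) = 2.1578
Cpu = (127.6 - 124.45)/(3*1.2126403) = 0.8659
Cpl = (124.45 - 111.9)/(3*1.2126403) = 3.4498
Cpk = min(Cpu, Cpl) = 0.8659

0.8659


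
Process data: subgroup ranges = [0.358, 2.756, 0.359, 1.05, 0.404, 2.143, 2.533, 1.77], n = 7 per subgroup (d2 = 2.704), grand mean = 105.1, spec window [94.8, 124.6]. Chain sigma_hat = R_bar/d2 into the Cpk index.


R_bar = (0.358 + 2.756 + 0.359 + 1.05 + 0.404 + 2.143 + 2.533 + 1.77) / 8 = 1.421625
sigma = R_bar / d2 = 1.421625 / 2.704 = 0.52574889
Cp = (USL - LSL)/(6*sigma) = (124.6 - 94.8)/(6*0.52574889) = 9.4468
Cpu = (124.6 - 105.1)/(3*0.52574889) = 12.3633
Cpl = (105.1 - 94.8)/(3*0.52574889) = 6.5304
Cpk = min(Cpu, Cpl) = 6.5304

6.5304


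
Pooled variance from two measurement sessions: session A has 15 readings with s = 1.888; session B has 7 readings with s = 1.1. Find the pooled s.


s_p = sqrt(((n1-1)*s1^2 + (n2-1)*s2^2) / (n1+n2-2))
numerator = (15-1)*1.888^2 + (7-1)*1.1^2 = 49.903616 + 7.26 = 57.163616
denominator = 15 + 7 - 2 = 20
s_p^2 = 57.163616 / 20 = 2.8581808
s_p = sqrt(2.8581808) = 1.6906

1.6906


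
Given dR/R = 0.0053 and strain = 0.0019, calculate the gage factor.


GF = (dR/R) / epsilon
= 0.0053 / 0.0019
= 2.7895

2.7895


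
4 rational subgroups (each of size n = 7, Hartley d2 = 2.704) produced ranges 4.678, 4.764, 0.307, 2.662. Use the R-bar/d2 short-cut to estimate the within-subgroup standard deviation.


R_bar = (4.678 + 4.764 + 0.307 + 2.662) / 4
R_bar = 12.411 / 4 = 3.10275
sigma_hat = R_bar / d2 = 3.10275 / 2.704 = 1.1475

1.1475


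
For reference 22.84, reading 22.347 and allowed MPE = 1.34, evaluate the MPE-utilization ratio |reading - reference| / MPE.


e = indication - reference = 22.347 - 22.84 = -0.4930
|e| = 0.4930
ratio = |e| / MPE = 0.4930 / 1.34
ratio = 0.3679

0.3679


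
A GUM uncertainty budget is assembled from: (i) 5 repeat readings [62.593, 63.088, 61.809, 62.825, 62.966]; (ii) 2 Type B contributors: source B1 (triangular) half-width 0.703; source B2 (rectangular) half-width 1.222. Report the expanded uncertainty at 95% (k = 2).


mean = (62.593 + 63.088 + 61.809 + 62.825 + 62.966) / 5 = 62.6562
s = sqrt(sum((x - mean)^2)/(n-1)) = 0.50810009
u_A = s / sqrt(n) = 0.50810009 / sqrt(5) = 0.22722927
u_B1 = 0.703 / sqrt(6) = 0.28699855
u_B2 = 1.222 / sqrt(3) = 0.70552203
uc = sqrt(0.22722927^2 + 0.28699855^2 + 0.70552203^2) = 0.79483498
U = k * uc = 2 * 0.79483498
U = 1.5897

1.5897


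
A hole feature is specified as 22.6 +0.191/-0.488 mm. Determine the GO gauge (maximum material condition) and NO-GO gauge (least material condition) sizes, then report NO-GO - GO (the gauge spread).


GO = nominal - lower_tol (smallest hole = maximum material condition)
GO = 22.6 - 0.488 = 22.112
NO-GO = nominal + upper_tol (largest hole = least material condition)
NO-GO = 22.6 + 0.191 = 22.791
spread = NO-GO - GO = 22.791 - 22.112 = 0.6790

0.6790
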